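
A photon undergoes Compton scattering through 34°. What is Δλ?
0.4148 pm

Using the Compton scattering formula:
Δλ = λ_C(1 - cos θ)

where λ_C = h/(m_e·c) ≈ 2.4263 pm is the Compton wavelength of an electron.

For θ = 34°:
cos(34°) = 0.8290
1 - cos(34°) = 0.1710

Δλ = 2.4263 × 0.1710
Δλ = 0.4148 pm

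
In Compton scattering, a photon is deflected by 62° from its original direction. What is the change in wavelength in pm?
1.2872 pm

Using the Compton scattering formula:
Δλ = λ_C(1 - cos θ)

where λ_C = h/(m_e·c) ≈ 2.4263 pm is the Compton wavelength of an electron.

For θ = 62°:
cos(62°) = 0.4695
1 - cos(62°) = 0.5305

Δλ = 2.4263 × 0.5305
Δλ = 1.2872 pm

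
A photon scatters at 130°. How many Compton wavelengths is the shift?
1.6428 λ_C

The Compton shift formula is:
Δλ = λ_C(1 - cos θ)

Dividing both sides by λ_C:
Δλ/λ_C = 1 - cos θ

For θ = 130°:
Δλ/λ_C = 1 - cos(130°)
Δλ/λ_C = 1 - -0.6428
Δλ/λ_C = 1.6428

This means the shift is 1.6428 × λ_C = 3.9859 pm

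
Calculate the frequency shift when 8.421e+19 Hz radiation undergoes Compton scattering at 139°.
4.586e+19 Hz (decrease)

Convert frequency to wavelength (c = 299792458 m/s):
λ₀ = c/f₀ = 299792458/8.421e+19 = 3.5600577e-12 m = 3.5601 pm

Calculate Compton shift:
Δλ = λ_C(1 - cos(139°)) = 4.2575 pm

Final wavelength:
λ' = λ₀ + Δλ = 3.5601 + 4.2575 = 7.8175 pm

Final frequency:
f' = c/λ' = 299792458/7.8175275e-12 = 3.8348756e+19 Hz

Frequency shift (decrease):
Δf = f₀ - f' = 8.421e+19 - 3.8348756e+19 = 4.586e+19 Hz

(Intermediate values are shown rounded; full precision is carried through to the final answer.)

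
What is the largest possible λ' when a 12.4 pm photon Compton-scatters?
17.2526 pm (at θ = 180°)

The Compton shift is Δλ = λ_C(1 − cos θ).

Since cos θ ranges from −1 to 1, the factor (1 − cos θ) ranges from 0 to 2; the maximum shift occurs at θ = 180° (backscattering):
Δλ_max = 2λ_C = 2 × 2.4263 pm = 4.8526 pm

Maximum scattered wavelength:
λ'_max = λ₀ + Δλ_max = 12.4 + 4.8526 = 17.2526 pm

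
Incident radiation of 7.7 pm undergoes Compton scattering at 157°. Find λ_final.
12.3597 pm

Using the Compton scattering formula:
λ' = λ + Δλ = λ + λ_C(1 - cos θ)

Given:
- Initial wavelength λ = 7.7 pm
- Scattering angle θ = 157°
- Compton wavelength λ_C ≈ 2.4263 pm

Calculate the shift:
Δλ = 2.4263 × (1 - cos(157°))
Δλ = 2.4263 × 1.9205
Δλ = 4.6597 pm

Final wavelength:
λ' = 7.7 + 4.6597 = 12.3597 pm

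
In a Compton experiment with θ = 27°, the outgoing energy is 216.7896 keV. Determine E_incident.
227.3000 keV

Convert final energy to wavelength (hc ≈ 1239.842 keV·pm):
λ' = hc/E' = 1239.842 / 216.7896 = 5.7191 pm

Calculate the Compton shift:
Δλ = λ_C(1 - cos(27°))
Δλ = 2.4263 × (1 - cos(27°))
Δλ = 0.2645 pm

Initial wavelength:
λ = λ' - Δλ = 5.7191 - 0.2645 = 5.4547 pm

Initial energy:
E = hc/λ = 1239.842 / 5.4547 = 227.3000 keV

(Intermediate values are shown rounded; full precision is carried through to the final answer.)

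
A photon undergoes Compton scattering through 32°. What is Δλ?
0.3687 pm

Using the Compton scattering formula:
Δλ = λ_C(1 - cos θ)

where λ_C = h/(m_e·c) ≈ 2.4263 pm is the Compton wavelength of an electron.

For θ = 32°:
cos(32°) = 0.8480
1 - cos(32°) = 0.1520

Δλ = 2.4263 × 0.1520
Δλ = 0.3687 pm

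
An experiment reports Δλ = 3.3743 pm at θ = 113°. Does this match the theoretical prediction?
Yes, consistent

Calculate the expected shift for θ = 113°:

Δλ_expected = λ_C(1 - cos(113°))
Δλ_expected = 2.4263 × (1 - cos(113°))
Δλ_expected = 2.4263 × 1.3907
Δλ_expected = 3.3743 pm

Given shift: 3.3743 pm
Expected shift: 3.3743 pm
Difference: 0.0000 pm

The values match. This is consistent with Compton scattering at the stated angle.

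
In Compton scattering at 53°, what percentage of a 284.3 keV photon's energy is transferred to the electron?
0.1814 (or 18.14%)

Calculate initial and final photon energies:

Initial: E₀ = 284.3 keV → λ₀ = 4.3610 pm
Compton shift: Δλ = 0.9661 pm
Final wavelength: λ' = 5.3272 pm
Final energy: E' = 232.7400 keV

Fractional energy loss:
(E₀ - E')/E₀ = (284.3000 - 232.7400)/284.3000
= 51.5600/284.3000
= 0.1814
= 18.14%

(Intermediate values are shown rounded; full precision is carried through to the final answer.)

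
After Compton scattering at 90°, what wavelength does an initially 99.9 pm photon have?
102.3263 pm

Using the Compton formula: λ' = λ + λ_C(1 − cos θ)

For θ = 90°, cos θ = 0 (exact) = 0.0000, so:
1 − cos 90° = 1 − (0) = 1.0000

Δλ = λ_C × 1.0000 = 2.4263 × 1.0000 = 2.4263 pm

λ' = 99.9 + 2.4263 = 102.3263 pm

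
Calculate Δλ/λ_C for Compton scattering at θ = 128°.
1.6157 λ_C

The Compton shift formula is:
Δλ = λ_C(1 - cos θ)

Dividing both sides by λ_C:
Δλ/λ_C = 1 - cos θ

For θ = 128°:
Δλ/λ_C = 1 - cos(128°)
Δλ/λ_C = 1 - -0.6157
Δλ/λ_C = 1.6157

This means the shift is 1.6157 × λ_C = 3.9201 pm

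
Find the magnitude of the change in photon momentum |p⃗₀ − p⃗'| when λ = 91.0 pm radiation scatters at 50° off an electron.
6.1258e-24 kg·m/s

Photon momentum magnitude is p = h/λ.

Initial momentum:
p₀ = h/λ = 6.6261e-34/9.1000e-11 = 7.2814e-24 kg·m/s

After scattering:
λ' = λ + Δλ = 91.0 + 0.8667 = 91.8667 pm
p' = h/λ' = 6.6261e-34/9.1867e-11 = 7.2127e-24 kg·m/s

Momentum is a vector; the scattered photon's direction makes angle θ = 50° with the incident direction. The magnitude of the vector change Δp⃗ = p⃗₀ − p⃗' is found from the law of cosines:
|Δp⃗|² = p₀² + p'² − 2p₀p'cos θ
|Δp⃗|² = (7.2814e-24)² + (7.2127e-24)² − 2·7.2814e-24·7.2127e-24·cos(50°)
|Δp⃗| = 6.1258e-24 kg·m/s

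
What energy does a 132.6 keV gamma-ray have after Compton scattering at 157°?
88.4970 keV

First convert energy to wavelength:
λ = hc/E, with hc ≈ 1239.842 keV·pm (i.e. 1239.842 eV·nm)

For E = 132.6 keV = 132600 eV:
λ = 1239.842 keV·pm / 132.6 keV
λ = 9.3502 pm

Calculate the Compton shift:
Δλ = λ_C(1 - cos(157°)) = 2.4263 × 1.9205
Δλ = 4.6597 pm

Final wavelength:
λ' = 9.3502 + 4.6597 = 14.0100 pm

Final energy:
E' = hc/λ' = 1239.842 / 14.0100 = 88.4970 keV

(Intermediate values are shown rounded; full precision is carried through to the final answer.)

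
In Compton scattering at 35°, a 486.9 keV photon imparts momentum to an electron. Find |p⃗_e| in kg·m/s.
1.4951e-22 kg·m/s

The electron is initially at rest, so by conservation of momentum:
p⃗_e = p⃗₀ − p⃗'  (incident photon momentum minus scattered photon momentum)

Photon momentum magnitudes (p = h/λ = E/c):
λ₀ = hc/E₀ = 2.5464 pm → p₀ = h/λ₀ = 2.6021e-22 kg·m/s
Δλ = λ_C(1 − cos 35°) = 0.4388 pm
λ' = 2.9852 pm → p' = h/λ' = 2.2196e-22 kg·m/s

The scattered photon makes angle θ = 35° with the incident direction, so by the law of cosines:
|p⃗_e|² = p₀² + p'² − 2p₀p'cos θ
|p⃗_e|² = (2.6021e-22)² + (2.2196e-22)² − 2·2.6021e-22·2.2196e-22·cos(35°)
|p⃗_e| = 1.4951e-22 kg·m/s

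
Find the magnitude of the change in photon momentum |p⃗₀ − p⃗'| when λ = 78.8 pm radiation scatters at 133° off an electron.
1.5044e-23 kg·m/s

Photon momentum magnitude is p = h/λ.

Initial momentum:
p₀ = h/λ = 6.6261e-34/7.8800e-11 = 8.4087e-24 kg·m/s

After scattering:
λ' = λ + Δλ = 78.8 + 4.0810 = 82.8810 pm
p' = h/λ' = 6.6261e-34/8.2881e-11 = 7.9947e-24 kg·m/s

Momentum is a vector; the scattered photon's direction makes angle θ = 133° with the incident direction. The magnitude of the vector change Δp⃗ = p⃗₀ − p⃗' is found from the law of cosines:
|Δp⃗|² = p₀² + p'² − 2p₀p'cos θ
|Δp⃗|² = (8.4087e-24)² + (7.9947e-24)² − 2·8.4087e-24·7.9947e-24·cos(133°)
|Δp⃗| = 1.5044e-23 kg·m/s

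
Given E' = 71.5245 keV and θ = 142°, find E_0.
95.4001 keV

Convert final energy to wavelength (hc ≈ 1239.842 keV·pm):
λ' = hc/E' = 1239.842 / 71.5245 = 17.3345 pm

Calculate the Compton shift:
Δλ = λ_C(1 - cos(142°))
Δλ = 2.4263 × (1 - cos(142°))
Δλ = 4.3383 pm

Initial wavelength:
λ = λ' - Δλ = 17.3345 - 4.3383 = 12.9962 pm

Initial energy:
E = hc/λ = 1239.842 / 12.9962 = 95.4001 keV

(Intermediate values are shown rounded; full precision is carried through to the final answer.)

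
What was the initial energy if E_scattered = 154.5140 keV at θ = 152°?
358.7999 keV

Convert final energy to wavelength (hc ≈ 1239.842 keV·pm):
λ' = hc/E' = 1239.842 / 154.5140 = 8.0241 pm

Calculate the Compton shift:
Δλ = λ_C(1 - cos(152°))
Δλ = 2.4263 × (1 - cos(152°))
Δλ = 4.5686 pm

Initial wavelength:
λ = λ' - Δλ = 8.0241 - 4.5686 = 3.4555 pm

Initial energy:
E = hc/λ = 1239.842 / 3.4555 = 358.7999 keV

(Intermediate values are shown rounded; full precision is carried through to the final answer.)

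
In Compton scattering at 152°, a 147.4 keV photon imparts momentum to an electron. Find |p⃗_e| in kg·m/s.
1.2615e-22 kg·m/s

The electron is initially at rest, so by conservation of momentum:
p⃗_e = p⃗₀ − p⃗'  (incident photon momentum minus scattered photon momentum)

Photon momentum magnitudes (p = h/λ = E/c):
λ₀ = hc/E₀ = 8.4114 pm → p₀ = h/λ₀ = 7.8775e-23 kg·m/s
Δλ = λ_C(1 − cos 152°) = 4.5686 pm
λ' = 12.9800 pm → p' = h/λ' = 5.1048e-23 kg·m/s

The scattered photon makes angle θ = 152° with the incident direction, so by the law of cosines:
|p⃗_e|² = p₀² + p'² − 2p₀p'cos θ
|p⃗_e|² = (7.8775e-23)² + (5.1048e-23)² − 2·7.8775e-23·5.1048e-23·cos(152°)
|p⃗_e| = 1.2615e-22 kg·m/s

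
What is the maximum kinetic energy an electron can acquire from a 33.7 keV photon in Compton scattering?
3.9270 keV

Maximum energy transfer occurs at θ = 180° (backscattering).

Initial photon: E₀ = 33.7 keV → λ₀ = 36.7906 pm

Maximum Compton shift (at 180°):
Δλ_max = 2λ_C = 2 × 2.4263 = 4.8526 pm

Final wavelength:
λ' = 36.7906 + 4.8526 = 41.6432 pm

Minimum photon energy (maximum energy to electron):
E'_min = hc/λ' = 29.7730 keV

Maximum electron kinetic energy:
K_max = E₀ - E'_min = 33.7000 - 29.7730 = 3.9270 keV

(Intermediate values are shown rounded; full precision is carried through to the final answer.)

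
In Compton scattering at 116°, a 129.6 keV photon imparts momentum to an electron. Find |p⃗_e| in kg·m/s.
1.0225e-22 kg·m/s

The electron is initially at rest, so by conservation of momentum:
p⃗_e = p⃗₀ − p⃗'  (incident photon momentum minus scattered photon momentum)

Photon momentum magnitudes (p = h/λ = E/c):
λ₀ = hc/E₀ = 9.5667 pm → p₀ = h/λ₀ = 6.9262e-23 kg·m/s
Δλ = λ_C(1 − cos 116°) = 3.4899 pm
λ' = 13.0566 pm → p' = h/λ' = 5.0749e-23 kg·m/s

The scattered photon makes angle θ = 116° with the incident direction, so by the law of cosines:
|p⃗_e|² = p₀² + p'² − 2p₀p'cos θ
|p⃗_e|² = (6.9262e-23)² + (5.0749e-23)² − 2·6.9262e-23·5.0749e-23·cos(116°)
|p⃗_e| = 1.0225e-22 kg·m/s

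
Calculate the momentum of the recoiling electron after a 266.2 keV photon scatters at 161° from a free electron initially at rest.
2.1033e-22 kg·m/s

The electron is initially at rest, so by conservation of momentum:
p⃗_e = p⃗₀ − p⃗'  (incident photon momentum minus scattered photon momentum)

Photon momentum magnitudes (p = h/λ = E/c):
λ₀ = hc/E₀ = 4.6576 pm → p₀ = h/λ₀ = 1.4226e-22 kg·m/s
Δλ = λ_C(1 − cos 161°) = 4.7204 pm
λ' = 9.3780 pm → p' = h/λ' = 7.0656e-23 kg·m/s

The scattered photon makes angle θ = 161° with the incident direction, so by the law of cosines:
|p⃗_e|² = p₀² + p'² − 2p₀p'cos θ
|p⃗_e|² = (1.4226e-22)² + (7.0656e-23)² − 2·1.4226e-22·7.0656e-23·cos(161°)
|p⃗_e| = 2.1033e-22 kg·m/s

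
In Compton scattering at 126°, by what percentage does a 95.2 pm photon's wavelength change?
4.0467%

Calculate the Compton shift:
Δλ = λ_C(1 - cos(126°))
Δλ = 2.4263 × (1 - cos(126°))
Δλ = 2.4263 × 1.5878
Δλ = 3.8525 pm

Percentage change:
(Δλ/λ₀) × 100 = (3.8525/95.2) × 100
= 4.0467%

(Intermediate values are shown rounded; full precision is carried through to the final answer.)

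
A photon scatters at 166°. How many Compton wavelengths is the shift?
1.9703 λ_C

The Compton shift formula is:
Δλ = λ_C(1 - cos θ)

Dividing both sides by λ_C:
Δλ/λ_C = 1 - cos θ

For θ = 166°:
Δλ/λ_C = 1 - cos(166°)
Δλ/λ_C = 1 - -0.9703
Δλ/λ_C = 1.9703

This means the shift is 1.9703 × λ_C = 4.7805 pm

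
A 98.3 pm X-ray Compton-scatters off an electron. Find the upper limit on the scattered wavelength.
103.1526 pm (at θ = 180°)

The Compton shift is Δλ = λ_C(1 − cos θ).

Since cos θ ranges from −1 to 1, the factor (1 − cos θ) ranges from 0 to 2; the maximum shift occurs at θ = 180° (backscattering):
Δλ_max = 2λ_C = 2 × 2.4263 pm = 4.8526 pm

Maximum scattered wavelength:
λ'_max = λ₀ + Δλ_max = 98.3 + 4.8526 = 103.1526 pm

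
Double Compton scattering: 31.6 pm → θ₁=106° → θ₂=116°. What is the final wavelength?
38.1850 pm

Apply Compton shift twice:

First scattering at θ₁ = 106°:
Δλ₁ = λ_C(1 - cos(106°))
Δλ₁ = 2.4263 × 1.2756
Δλ₁ = 3.0951 pm

After first scattering:
λ₁ = 31.6 + 3.0951 = 34.6951 pm

Second scattering at θ₂ = 116°:
Δλ₂ = λ_C(1 - cos(116°))
Δλ₂ = 2.4263 × 1.4384
Δλ₂ = 3.4899 pm

Final wavelength:
λ₂ = 34.6951 + 3.4899 = 38.1850 pm

Total shift: Δλ_total = 3.0951 + 3.4899 = 6.5850 pm

(Intermediate values are shown rounded; full precision is carried through to the final answer.)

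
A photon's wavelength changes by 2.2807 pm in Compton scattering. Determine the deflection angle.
86.56°

From the Compton formula Δλ = λ_C(1 - cos θ), we can solve for θ:

cos θ = 1 - Δλ/λ_C

Given:
- Δλ = 2.2807 pm
- λ_C = h/(m_e·c) ≈ 2.42631024 pm

cos θ = 1 - 2.2807/2.42631024
cos θ = 1 - 0.939987
cos θ = 0.060013

θ = arccos(0.060013)
θ = 86.56°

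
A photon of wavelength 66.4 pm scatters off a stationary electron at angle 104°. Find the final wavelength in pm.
69.4133 pm

Using the Compton scattering formula:
λ' = λ + Δλ = λ + λ_C(1 - cos θ)

Given:
- Initial wavelength λ = 66.4 pm
- Scattering angle θ = 104°
- Compton wavelength λ_C ≈ 2.4263 pm

Calculate the shift:
Δλ = 2.4263 × (1 - cos(104°))
Δλ = 2.4263 × 1.2419
Δλ = 3.0133 pm

Final wavelength:
λ' = 66.4 + 3.0133 = 69.4133 pm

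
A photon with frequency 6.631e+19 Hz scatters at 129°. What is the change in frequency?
3.093e+19 Hz (decrease)

Convert frequency to wavelength (c = 299792458 m/s):
λ₀ = c/f₀ = 299792458/6.631e+19 = 4.5210746e-12 m = 4.5211 pm

Calculate Compton shift:
Δλ = λ_C(1 - cos(129°)) = 3.9532 pm

Final wavelength:
λ' = λ₀ + Δλ = 4.5211 + 3.9532 = 8.4743 pm

Final frequency:
f' = c/λ' = 299792458/8.4743114e-12 = 3.5376616e+19 Hz

Frequency shift (decrease):
Δf = f₀ - f' = 6.631e+19 - 3.5376616e+19 = 3.093e+19 Hz

(Intermediate values are shown rounded; full precision is carried through to the final answer.)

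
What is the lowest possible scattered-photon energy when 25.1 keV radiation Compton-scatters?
22.8548 keV (at θ = 180°)

The scattered photon has minimum energy when its wavelength is maximum, i.e., when the Compton shift Δλ = λ_C(1 − cos θ) is maximum. This occurs at θ = 180° (backscattering), giving Δλ_max = 2λ_C = 4.8526 pm.

Initial wavelength: λ₀ = hc/E₀ = 49.3961 pm
Maximum final wavelength: λ'_max = λ₀ + 2λ_C = 49.3961 + 4.8526 = 54.2487 pm
Minimum final energy: E'_min = hc/λ'_max = 22.8548 keV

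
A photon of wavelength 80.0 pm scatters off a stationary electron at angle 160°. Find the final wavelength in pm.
84.7063 pm

Using the Compton scattering formula:
λ' = λ + Δλ = λ + λ_C(1 - cos θ)

Given:
- Initial wavelength λ = 80.0 pm
- Scattering angle θ = 160°
- Compton wavelength λ_C ≈ 2.4263 pm

Calculate the shift:
Δλ = 2.4263 × (1 - cos(160°))
Δλ = 2.4263 × 1.9397
Δλ = 4.7063 pm

Final wavelength:
λ' = 80.0 + 4.7063 = 84.7063 pm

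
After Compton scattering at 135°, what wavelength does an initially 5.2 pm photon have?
9.3420 pm

Using the Compton formula: λ' = λ + λ_C(1 − cos θ)

For θ = 135°, cos θ = -√2/2 (exact) ≈ -0.7071, so:
1 − cos 135° = 1 − (-√2/2) ≈ 1.7071

Δλ = λ_C × 1.7071 = 2.4263 × 1.7071 = 4.1420 pm

λ' = 5.2 + 4.1420 = 9.3420 pm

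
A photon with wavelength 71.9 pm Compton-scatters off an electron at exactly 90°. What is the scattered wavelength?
74.3263 pm

Using the Compton formula: λ' = λ + λ_C(1 − cos θ)

For θ = 90°, cos θ = 0 (exact) = 0.0000, so:
1 − cos 90° = 1 − (0) = 1.0000

Δλ = λ_C × 1.0000 = 2.4263 × 1.0000 = 2.4263 pm

λ' = 71.9 + 2.4263 = 74.3263 pm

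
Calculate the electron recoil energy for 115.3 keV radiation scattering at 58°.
11.0568 keV

By energy conservation: K_e = E_initial - E_final

First find the scattered photon energy:
Initial wavelength: λ = hc/E = 10.7532 pm
Compton shift: Δλ = λ_C(1 - cos(58°)) = 1.1406 pm
Final wavelength: λ' = 10.7532 + 1.1406 = 11.8937 pm
Final photon energy: E' = hc/λ' = 104.2432 keV

Electron kinetic energy:
K_e = E - E' = 115.3000 - 104.2432 = 11.0568 keV

(Intermediate values are shown rounded; full precision is carried through to the final answer.)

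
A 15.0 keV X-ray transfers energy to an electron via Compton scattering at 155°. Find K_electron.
0.7949 keV

By energy conservation: K_e = E_initial - E_final

First find the scattered photon energy:
Initial wavelength: λ = hc/E = 82.6561 pm
Compton shift: Δλ = λ_C(1 - cos(155°)) = 4.6253 pm
Final wavelength: λ' = 82.6561 + 4.6253 = 87.2814 pm
Final photon energy: E' = hc/λ' = 14.2051 keV

Electron kinetic energy:
K_e = E - E' = 15.0000 - 14.2051 = 0.7949 keV

(Intermediate values are shown rounded; full precision is carried through to the final answer.)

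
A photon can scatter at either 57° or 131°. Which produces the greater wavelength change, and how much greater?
131° produces the larger shift by a factor of 3.637

Calculate both shifts using Δλ = λ_C(1 - cos θ):

For θ₁ = 57°:
Δλ₁ = 2.4263 × (1 - cos(57°))
Δλ₁ = 2.4263 × 0.4554
Δλ₁ = 1.1048 pm

For θ₂ = 131°:
Δλ₂ = 2.4263 × (1 - cos(131°))
Δλ₂ = 2.4263 × 1.6561
Δλ₂ = 4.0181 pm

The 131° angle produces the larger shift.
Ratio: 4.0181/1.1048 = 3.637

(Intermediate values are shown rounded; full precision is carried through to the final answer.)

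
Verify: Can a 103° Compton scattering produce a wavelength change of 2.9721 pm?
Yes, consistent

Calculate the expected shift for θ = 103°:

Δλ_expected = λ_C(1 - cos(103°))
Δλ_expected = 2.4263 × (1 - cos(103°))
Δλ_expected = 2.4263 × 1.2250
Δλ_expected = 2.9721 pm

Given shift: 2.9721 pm
Expected shift: 2.9721 pm
Difference: 0.0000 pm

The values match. This is consistent with Compton scattering at the stated angle.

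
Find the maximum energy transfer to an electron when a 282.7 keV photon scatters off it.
148.4938 keV

Maximum energy transfer occurs at θ = 180° (backscattering).

Initial photon: E₀ = 282.7 keV → λ₀ = 4.3857 pm

Maximum Compton shift (at 180°):
Δλ_max = 2λ_C = 2 × 2.4263 = 4.8526 pm

Final wavelength:
λ' = 4.3857 + 4.8526 = 9.2383 pm

Minimum photon energy (maximum energy to electron):
E'_min = hc/λ' = 134.2062 keV

Maximum electron kinetic energy:
K_max = E₀ - E'_min = 282.7000 - 134.2062 = 148.4938 keV

(Intermediate values are shown rounded; full precision is carried through to the final answer.)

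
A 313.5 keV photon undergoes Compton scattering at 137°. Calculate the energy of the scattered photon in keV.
152.0226 keV

First convert energy to wavelength:
λ = hc/E, with hc ≈ 1239.842 keV·pm (i.e. 1239.842 eV·nm)

For E = 313.5 keV = 313500 eV:
λ = 1239.842 keV·pm / 313.5 keV
λ = 3.9548 pm

Calculate the Compton shift:
Δλ = λ_C(1 - cos(137°)) = 2.4263 × 1.7314
Δλ = 4.2008 pm

Final wavelength:
λ' = 3.9548 + 4.2008 = 8.1556 pm

Final energy:
E' = hc/λ' = 1239.842 / 8.1556 = 152.0226 keV

(Intermediate values are shown rounded; full precision is carried through to the final answer.)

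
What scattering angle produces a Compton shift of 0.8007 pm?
47.93°

From the Compton formula Δλ = λ_C(1 - cos θ), we can solve for θ:

cos θ = 1 - Δλ/λ_C

Given:
- Δλ = 0.8007 pm
- λ_C = h/(m_e·c) ≈ 2.42631024 pm

cos θ = 1 - 0.8007/2.42631024
cos θ = 1 - 0.330007
cos θ = 0.669993

θ = arccos(0.669993)
θ = 47.93°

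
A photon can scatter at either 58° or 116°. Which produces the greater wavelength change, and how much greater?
116° produces the larger shift by a factor of 3.060

Calculate both shifts using Δλ = λ_C(1 - cos θ):

For θ₁ = 58°:
Δλ₁ = 2.4263 × (1 - cos(58°))
Δλ₁ = 2.4263 × 0.4701
Δλ₁ = 1.1406 pm

For θ₂ = 116°:
Δλ₂ = 2.4263 × (1 - cos(116°))
Δλ₂ = 2.4263 × 1.4384
Δλ₂ = 3.4899 pm

The 116° angle produces the larger shift.
Ratio: 3.4899/1.1406 = 3.060

(Intermediate values are shown rounded; full precision is carried through to the final answer.)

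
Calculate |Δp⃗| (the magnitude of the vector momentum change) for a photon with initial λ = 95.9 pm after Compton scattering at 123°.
1.1916e-23 kg·m/s

Photon momentum magnitude is p = h/λ.

Initial momentum:
p₀ = h/λ = 6.6261e-34/9.5900e-11 = 6.9094e-24 kg·m/s

After scattering:
λ' = λ + Δλ = 95.9 + 3.7478 = 99.6478 pm
p' = h/λ' = 6.6261e-34/9.9648e-11 = 6.6495e-24 kg·m/s

Momentum is a vector; the scattered photon's direction makes angle θ = 123° with the incident direction. The magnitude of the vector change Δp⃗ = p⃗₀ − p⃗' is found from the law of cosines:
|Δp⃗|² = p₀² + p'² − 2p₀p'cos θ
|Δp⃗|² = (6.9094e-24)² + (6.6495e-24)² − 2·6.9094e-24·6.6495e-24·cos(123°)
|Δp⃗| = 1.1916e-23 kg·m/s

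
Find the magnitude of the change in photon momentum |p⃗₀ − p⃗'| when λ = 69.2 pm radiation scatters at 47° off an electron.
7.5948e-24 kg·m/s

Photon momentum magnitude is p = h/λ.

Initial momentum:
p₀ = h/λ = 6.6261e-34/6.9200e-11 = 9.5752e-24 kg·m/s

After scattering:
λ' = λ + Δλ = 69.2 + 0.7716 = 69.9716 pm
p' = h/λ' = 6.6261e-34/6.9972e-11 = 9.4697e-24 kg·m/s

Momentum is a vector; the scattered photon's direction makes angle θ = 47° with the incident direction. The magnitude of the vector change Δp⃗ = p⃗₀ − p⃗' is found from the law of cosines:
|Δp⃗|² = p₀² + p'² − 2p₀p'cos θ
|Δp⃗|² = (9.5752e-24)² + (9.4697e-24)² − 2·9.5752e-24·9.4697e-24·cos(47°)
|Δp⃗| = 7.5948e-24 kg·m/s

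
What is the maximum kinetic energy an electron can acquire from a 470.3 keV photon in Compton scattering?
304.7427 keV

Maximum energy transfer occurs at θ = 180° (backscattering).

Initial photon: E₀ = 470.3 keV → λ₀ = 2.6363 pm

Maximum Compton shift (at 180°):
Δλ_max = 2λ_C = 2 × 2.4263 = 4.8526 pm

Final wavelength:
λ' = 2.6363 + 4.8526 = 7.4889 pm

Minimum photon energy (maximum energy to electron):
E'_min = hc/λ' = 165.5573 keV

Maximum electron kinetic energy:
K_max = E₀ - E'_min = 470.3000 - 165.5573 = 304.7427 keV

(Intermediate values are shown rounded; full precision is carried through to the final answer.)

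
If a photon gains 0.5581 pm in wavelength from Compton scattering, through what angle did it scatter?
39.65°

From the Compton formula Δλ = λ_C(1 - cos θ), we can solve for θ:

cos θ = 1 - Δλ/λ_C

Given:
- Δλ = 0.5581 pm
- λ_C = h/(m_e·c) ≈ 2.42631024 pm

cos θ = 1 - 0.5581/2.42631024
cos θ = 1 - 0.230020
cos θ = 0.769980

θ = arccos(0.769980)
θ = 39.65°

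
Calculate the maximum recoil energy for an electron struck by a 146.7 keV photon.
53.5080 keV

Maximum energy transfer occurs at θ = 180° (backscattering).

Initial photon: E₀ = 146.7 keV → λ₀ = 8.4515 pm

Maximum Compton shift (at 180°):
Δλ_max = 2λ_C = 2 × 2.4263 = 4.8526 pm

Final wavelength:
λ' = 8.4515 + 4.8526 = 13.3042 pm

Minimum photon energy (maximum energy to electron):
E'_min = hc/λ' = 93.1920 keV

Maximum electron kinetic energy:
K_max = E₀ - E'_min = 146.7000 - 93.1920 = 53.5080 keV

(Intermediate values are shown rounded; full precision is carried through to the final answer.)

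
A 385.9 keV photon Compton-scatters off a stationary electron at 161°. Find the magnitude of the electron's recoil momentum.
2.8650e-22 kg·m/s

The electron is initially at rest, so by conservation of momentum:
p⃗_e = p⃗₀ − p⃗'  (incident photon momentum minus scattered photon momentum)

Photon momentum magnitudes (p = h/λ = E/c):
λ₀ = hc/E₀ = 3.2129 pm → p₀ = h/λ₀ = 2.0624e-22 kg·m/s
Δλ = λ_C(1 − cos 161°) = 4.7204 pm
λ' = 7.9333 pm → p' = h/λ' = 8.3522e-23 kg·m/s

The scattered photon makes angle θ = 161° with the incident direction, so by the law of cosines:
|p⃗_e|² = p₀² + p'² − 2p₀p'cos θ
|p⃗_e|² = (2.0624e-22)² + (8.3522e-23)² − 2·2.0624e-22·8.3522e-23·cos(161°)
|p⃗_e| = 2.8650e-22 kg·m/s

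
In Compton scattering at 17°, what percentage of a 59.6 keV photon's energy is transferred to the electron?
0.0051 (or 0.51%)

Calculate initial and final photon energies:

Initial: E₀ = 59.6 keV → λ₀ = 20.8027 pm
Compton shift: Δλ = 0.1060 pm
Final wavelength: λ' = 20.9087 pm
Final energy: E' = 59.2978 keV

Fractional energy loss:
(E₀ - E')/E₀ = (59.6000 - 59.2978)/59.6000
= 0.3022/59.6000
= 0.0051
= 0.51%

(Intermediate values are shown rounded; full precision is carried through to the final answer.)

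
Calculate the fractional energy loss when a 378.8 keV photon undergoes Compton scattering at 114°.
0.5105 (or 51.05%)

Calculate initial and final photon energies:

Initial: E₀ = 378.8 keV → λ₀ = 3.2731 pm
Compton shift: Δλ = 3.4132 pm
Final wavelength: λ' = 6.6863 pm
Final energy: E' = 185.4314 keV

Fractional energy loss:
(E₀ - E')/E₀ = (378.8000 - 185.4314)/378.8000
= 193.3686/378.8000
= 0.5105
= 51.05%

(Intermediate values are shown rounded; full precision is carried through to the final answer.)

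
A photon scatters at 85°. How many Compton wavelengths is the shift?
0.9128 λ_C

The Compton shift formula is:
Δλ = λ_C(1 - cos θ)

Dividing both sides by λ_C:
Δλ/λ_C = 1 - cos θ

For θ = 85°:
Δλ/λ_C = 1 - cos(85°)
Δλ/λ_C = 1 - 0.0872
Δλ/λ_C = 0.9128

This means the shift is 0.9128 × λ_C = 2.2148 pm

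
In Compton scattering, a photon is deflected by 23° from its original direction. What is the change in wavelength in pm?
0.1929 pm

Using the Compton scattering formula:
Δλ = λ_C(1 - cos θ)

where λ_C = h/(m_e·c) ≈ 2.4263 pm is the Compton wavelength of an electron.

For θ = 23°:
cos(23°) = 0.9205
1 - cos(23°) = 0.0795

Δλ = 2.4263 × 0.0795
Δλ = 0.1929 pm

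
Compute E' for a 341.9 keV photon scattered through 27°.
318.6614 keV

First convert energy to wavelength:
λ = hc/E, with hc ≈ 1239.842 keV·pm (i.e. 1239.842 eV·nm)

For E = 341.9 keV = 341900 eV:
λ = 1239.842 keV·pm / 341.9 keV
λ = 3.6263 pm

Calculate the Compton shift:
Δλ = λ_C(1 - cos(27°)) = 2.4263 × 0.1090
Δλ = 0.2645 pm

Final wavelength:
λ' = 3.6263 + 0.2645 = 3.8908 pm

Final energy:
E' = hc/λ' = 1239.842 / 3.8908 = 318.6614 keV

(Intermediate values are shown rounded; full precision is carried through to the final answer.)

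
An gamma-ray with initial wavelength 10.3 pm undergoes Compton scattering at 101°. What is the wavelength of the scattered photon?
13.1893 pm

Using the Compton scattering formula:
λ' = λ + Δλ = λ + λ_C(1 - cos θ)

Given:
- Initial wavelength λ = 10.3 pm
- Scattering angle θ = 101°
- Compton wavelength λ_C ≈ 2.4263 pm

Calculate the shift:
Δλ = 2.4263 × (1 - cos(101°))
Δλ = 2.4263 × 1.1908
Δλ = 2.8893 pm

Final wavelength:
λ' = 10.3 + 2.8893 = 13.1893 pm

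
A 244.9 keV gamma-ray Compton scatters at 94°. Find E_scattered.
161.8972 keV

First convert energy to wavelength:
λ = hc/E, with hc ≈ 1239.842 keV·pm (i.e. 1239.842 eV·nm)

For E = 244.9 keV = 244900 eV:
λ = 1239.842 keV·pm / 244.9 keV
λ = 5.0626 pm

Calculate the Compton shift:
Δλ = λ_C(1 - cos(94°)) = 2.4263 × 1.0698
Δλ = 2.5956 pm

Final wavelength:
λ' = 5.0626 + 2.5956 = 7.6582 pm

Final energy:
E' = hc/λ' = 1239.842 / 7.6582 = 161.8972 keV

(Intermediate values are shown rounded; full precision is carried through to the final answer.)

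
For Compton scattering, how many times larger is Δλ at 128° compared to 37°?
128° produces the larger shift by a factor of 8.024

Calculate both shifts using Δλ = λ_C(1 - cos θ):

For θ₁ = 37°:
Δλ₁ = 2.4263 × (1 - cos(37°))
Δλ₁ = 2.4263 × 0.2014
Δλ₁ = 0.4886 pm

For θ₂ = 128°:
Δλ₂ = 2.4263 × (1 - cos(128°))
Δλ₂ = 2.4263 × 1.6157
Δλ₂ = 3.9201 pm

The 128° angle produces the larger shift.
Ratio: 3.9201/0.4886 = 8.024

(Intermediate values are shown rounded; full precision is carried through to the final answer.)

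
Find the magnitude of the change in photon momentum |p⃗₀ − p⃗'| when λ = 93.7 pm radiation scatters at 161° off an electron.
1.3615e-23 kg·m/s

Photon momentum magnitude is p = h/λ.

Initial momentum:
p₀ = h/λ = 6.6261e-34/9.3700e-11 = 7.0716e-24 kg·m/s

After scattering:
λ' = λ + Δλ = 93.7 + 4.7204 = 98.4204 pm
p' = h/λ' = 6.6261e-34/9.8420e-11 = 6.7324e-24 kg·m/s

Momentum is a vector; the scattered photon's direction makes angle θ = 161° with the incident direction. The magnitude of the vector change Δp⃗ = p⃗₀ − p⃗' is found from the law of cosines:
|Δp⃗|² = p₀² + p'² − 2p₀p'cos θ
|Δp⃗|² = (7.0716e-24)² + (6.7324e-24)² − 2·7.0716e-24·6.7324e-24·cos(161°)
|Δp⃗| = 1.3615e-23 kg·m/s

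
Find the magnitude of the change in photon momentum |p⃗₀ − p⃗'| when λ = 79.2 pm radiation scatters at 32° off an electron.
4.6016e-24 kg·m/s

Photon momentum magnitude is p = h/λ.

Initial momentum:
p₀ = h/λ = 6.6261e-34/7.9200e-11 = 8.3663e-24 kg·m/s

After scattering:
λ' = λ + Δλ = 79.2 + 0.3687 = 79.5687 pm
p' = h/λ' = 6.6261e-34/7.9569e-11 = 8.3275e-24 kg·m/s

Momentum is a vector; the scattered photon's direction makes angle θ = 32° with the incident direction. The magnitude of the vector change Δp⃗ = p⃗₀ − p⃗' is found from the law of cosines:
|Δp⃗|² = p₀² + p'² − 2p₀p'cos θ
|Δp⃗|² = (8.3663e-24)² + (8.3275e-24)² − 2·8.3663e-24·8.3275e-24·cos(32°)
|Δp⃗| = 4.6016e-24 kg·m/s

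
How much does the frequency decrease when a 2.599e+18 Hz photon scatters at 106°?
6.792e+16 Hz (decrease)

Convert frequency to wavelength (c = 299792458 m/s):
λ₀ = c/f₀ = 299792458/2.599e+18 = 1.1534916e-10 m = 115.3492 pm

Calculate Compton shift:
Δλ = λ_C(1 - cos(106°)) = 3.0951 pm

Final wavelength:
λ' = λ₀ + Δλ = 115.3492 + 3.0951 = 118.4442 pm

Final frequency:
f' = c/λ' = 299792458/1.1844425e-10 = 2.5310850e+18 Hz

Frequency shift (decrease):
Δf = f₀ - f' = 2.599e+18 - 2.5310850e+18 = 6.792e+16 Hz

(Intermediate values are shown rounded; full precision is carried through to the final answer.)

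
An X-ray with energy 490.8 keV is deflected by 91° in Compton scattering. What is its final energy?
248.2255 keV

First convert energy to wavelength:
λ = hc/E, with hc ≈ 1239.842 keV·pm (i.e. 1239.842 eV·nm)

For E = 490.8 keV = 490800 eV:
λ = 1239.842 keV·pm / 490.8 keV
λ = 2.5262 pm

Calculate the Compton shift:
Δλ = λ_C(1 - cos(91°)) = 2.4263 × 1.0175
Δλ = 2.4687 pm

Final wavelength:
λ' = 2.5262 + 2.4687 = 4.9948 pm

Final energy:
E' = hc/λ' = 1239.842 / 4.9948 = 248.2255 keV

(Intermediate values are shown rounded; full precision is carried through to the final answer.)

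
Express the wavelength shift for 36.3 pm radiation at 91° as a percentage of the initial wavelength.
6.8007%

Calculate the Compton shift:
Δλ = λ_C(1 - cos(91°))
Δλ = 2.4263 × (1 - cos(91°))
Δλ = 2.4263 × 1.0175
Δλ = 2.4687 pm

Percentage change:
(Δλ/λ₀) × 100 = (2.4687/36.3) × 100
= 6.8007%

(Intermediate values are shown rounded; full precision is carried through to the final answer.)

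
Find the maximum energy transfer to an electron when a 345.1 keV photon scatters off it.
198.2919 keV

Maximum energy transfer occurs at θ = 180° (backscattering).

Initial photon: E₀ = 345.1 keV → λ₀ = 3.5927 pm

Maximum Compton shift (at 180°):
Δλ_max = 2λ_C = 2 × 2.4263 = 4.8526 pm

Final wavelength:
λ' = 3.5927 + 4.8526 = 8.4453 pm

Minimum photon energy (maximum energy to electron):
E'_min = hc/λ' = 146.8081 keV

Maximum electron kinetic energy:
K_max = E₀ - E'_min = 345.1000 - 146.8081 = 198.2919 keV

(Intermediate values are shown rounded; full precision is carried through to the final answer.)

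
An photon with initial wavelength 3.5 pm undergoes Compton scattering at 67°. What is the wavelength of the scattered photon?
4.9783 pm

Using the Compton scattering formula:
λ' = λ + Δλ = λ + λ_C(1 - cos θ)

Given:
- Initial wavelength λ = 3.5 pm
- Scattering angle θ = 67°
- Compton wavelength λ_C ≈ 2.4263 pm

Calculate the shift:
Δλ = 2.4263 × (1 - cos(67°))
Δλ = 2.4263 × 0.6093
Δλ = 1.4783 pm

Final wavelength:
λ' = 3.5 + 1.4783 = 4.9783 pm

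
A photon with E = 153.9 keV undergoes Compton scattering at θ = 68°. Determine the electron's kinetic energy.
24.3930 keV

By energy conservation: K_e = E_initial - E_final

First find the scattered photon energy:
Initial wavelength: λ = hc/E = 8.0562 pm
Compton shift: Δλ = λ_C(1 - cos(68°)) = 1.5174 pm
Final wavelength: λ' = 8.0562 + 1.5174 = 9.5736 pm
Final photon energy: E' = hc/λ' = 129.5070 keV

Electron kinetic energy:
K_e = E - E' = 153.9000 - 129.5070 = 24.3930 keV

(Intermediate values are shown rounded; full precision is carried through to the final answer.)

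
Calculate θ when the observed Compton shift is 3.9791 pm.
129.79°

From the Compton formula Δλ = λ_C(1 - cos θ), we can solve for θ:

cos θ = 1 - Δλ/λ_C

Given:
- Δλ = 3.9791 pm
- λ_C = h/(m_e·c) ≈ 2.42631024 pm

cos θ = 1 - 3.9791/2.42631024
cos θ = 1 - 1.639980
cos θ = -0.639980

θ = arccos(-0.639980)
θ = 129.79°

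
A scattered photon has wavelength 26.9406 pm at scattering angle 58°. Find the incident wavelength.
25.8000 pm

From λ' = λ + Δλ, we have λ = λ' - Δλ

First calculate the Compton shift:
Δλ = λ_C(1 - cos θ)
Δλ = 2.4263 × (1 - cos(58°))
Δλ = 2.4263 × 0.4701
Δλ = 1.1406 pm

Initial wavelength:
λ = λ' - Δλ
λ = 26.9406 - 1.1406
λ = 25.8000 pm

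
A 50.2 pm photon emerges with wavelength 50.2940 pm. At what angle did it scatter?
16.00°

First find the wavelength shift:
Δλ = λ' - λ = 50.2940 - 50.2 = 0.0940 pm

Using Δλ = λ_C(1 - cos θ), with λ_C = h/(m_e·c) ≈ 2.42631024 pm:
cos θ = 1 - Δλ/λ_C
cos θ = 1 - 0.0940/2.42631024
cos θ = 0.961258

θ = arccos(0.961258)
θ = 16.00°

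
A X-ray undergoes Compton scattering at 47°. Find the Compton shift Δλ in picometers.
0.7716 pm

Using the Compton scattering formula:
Δλ = λ_C(1 - cos θ)

where λ_C = h/(m_e·c) ≈ 2.4263 pm is the Compton wavelength of an electron.

For θ = 47°:
cos(47°) = 0.6820
1 - cos(47°) = 0.3180

Δλ = 2.4263 × 0.3180
Δλ = 0.7716 pm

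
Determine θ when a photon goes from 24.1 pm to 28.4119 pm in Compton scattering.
141.00°

First find the wavelength shift:
Δλ = λ' - λ = 28.4119 - 24.1 = 4.3119 pm

Using Δλ = λ_C(1 - cos θ), with λ_C = h/(m_e·c) ≈ 2.42631024 pm:
cos θ = 1 - Δλ/λ_C
cos θ = 1 - 4.3119/2.42631024
cos θ = -0.777143

θ = arccos(-0.777143)
θ = 141.00°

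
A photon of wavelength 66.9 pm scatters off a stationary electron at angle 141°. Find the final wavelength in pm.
71.2119 pm

Using the Compton scattering formula:
λ' = λ + Δλ = λ + λ_C(1 - cos θ)

Given:
- Initial wavelength λ = 66.9 pm
- Scattering angle θ = 141°
- Compton wavelength λ_C ≈ 2.4263 pm

Calculate the shift:
Δλ = 2.4263 × (1 - cos(141°))
Δλ = 2.4263 × 1.7771
Δλ = 4.3119 pm

Final wavelength:
λ' = 66.9 + 4.3119 = 71.2119 pm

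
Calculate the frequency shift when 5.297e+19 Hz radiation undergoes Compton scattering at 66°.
1.074e+19 Hz (decrease)

Convert frequency to wavelength (c = 299792458 m/s):
λ₀ = c/f₀ = 299792458/5.297e+19 = 5.6596651e-12 m = 5.6597 pm

Calculate Compton shift:
Δλ = λ_C(1 - cos(66°)) = 1.4394 pm

Final wavelength:
λ' = λ₀ + Δλ = 5.6597 + 1.4394 = 7.0991 pm

Final frequency:
f' = c/λ' = 299792458/7.0991060e-12 = 4.2229607e+19 Hz

Frequency shift (decrease):
Δf = f₀ - f' = 5.297e+19 - 4.2229607e+19 = 1.074e+19 Hz

(Intermediate values are shown rounded; full precision is carried through to the final answer.)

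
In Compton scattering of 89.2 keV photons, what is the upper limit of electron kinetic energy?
23.0828 keV

Maximum energy transfer occurs at θ = 180° (backscattering).

Initial photon: E₀ = 89.2 keV → λ₀ = 13.8996 pm

Maximum Compton shift (at 180°):
Δλ_max = 2λ_C = 2 × 2.4263 = 4.8526 pm

Final wavelength:
λ' = 13.8996 + 4.8526 = 18.7522 pm

Minimum photon energy (maximum energy to electron):
E'_min = hc/λ' = 66.1172 keV

Maximum electron kinetic energy:
K_max = E₀ - E'_min = 89.2000 - 66.1172 = 23.0828 keV

(Intermediate values are shown rounded; full precision is carried through to the final answer.)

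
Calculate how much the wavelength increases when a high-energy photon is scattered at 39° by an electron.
0.5407 pm

Using the Compton scattering formula:
Δλ = λ_C(1 - cos θ)

where λ_C = h/(m_e·c) ≈ 2.4263 pm is the Compton wavelength of an electron.

For θ = 39°:
cos(39°) = 0.7771
1 - cos(39°) = 0.2229

Δλ = 2.4263 × 0.2229
Δλ = 0.5407 pm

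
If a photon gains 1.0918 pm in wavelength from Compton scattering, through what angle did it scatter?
56.63°

From the Compton formula Δλ = λ_C(1 - cos θ), we can solve for θ:

cos θ = 1 - Δλ/λ_C

Given:
- Δλ = 1.0918 pm
- λ_C = h/(m_e·c) ≈ 2.42631024 pm

cos θ = 1 - 1.0918/2.42631024
cos θ = 1 - 0.449984
cos θ = 0.550016

θ = arccos(0.550016)
θ = 56.63°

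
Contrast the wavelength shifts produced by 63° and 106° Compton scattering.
106° produces the larger shift by a factor of 2.336

Calculate both shifts using Δλ = λ_C(1 - cos θ):

For θ₁ = 63°:
Δλ₁ = 2.4263 × (1 - cos(63°))
Δλ₁ = 2.4263 × 0.5460
Δλ₁ = 1.3248 pm

For θ₂ = 106°:
Δλ₂ = 2.4263 × (1 - cos(106°))
Δλ₂ = 2.4263 × 1.2756
Δλ₂ = 3.0951 pm

The 106° angle produces the larger shift.
Ratio: 3.0951/1.3248 = 2.336

(Intermediate values are shown rounded; full precision is carried through to the final answer.)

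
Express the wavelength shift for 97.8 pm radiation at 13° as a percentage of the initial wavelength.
0.0636%

Calculate the Compton shift:
Δλ = λ_C(1 - cos(13°))
Δλ = 2.4263 × (1 - cos(13°))
Δλ = 2.4263 × 0.0256
Δλ = 0.0622 pm

Percentage change:
(Δλ/λ₀) × 100 = (0.0622/97.8) × 100
= 0.0636%

(Intermediate values are shown rounded; full precision is carried through to the final answer.)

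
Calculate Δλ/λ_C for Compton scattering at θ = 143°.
1.7986 λ_C

The Compton shift formula is:
Δλ = λ_C(1 - cos θ)

Dividing both sides by λ_C:
Δλ/λ_C = 1 - cos θ

For θ = 143°:
Δλ/λ_C = 1 - cos(143°)
Δλ/λ_C = 1 - -0.7986
Δλ/λ_C = 1.7986

This means the shift is 1.7986 × λ_C = 4.3640 pm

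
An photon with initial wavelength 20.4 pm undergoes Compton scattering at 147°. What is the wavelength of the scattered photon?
24.8612 pm

Using the Compton scattering formula:
λ' = λ + Δλ = λ + λ_C(1 - cos θ)

Given:
- Initial wavelength λ = 20.4 pm
- Scattering angle θ = 147°
- Compton wavelength λ_C ≈ 2.4263 pm

Calculate the shift:
Δλ = 2.4263 × (1 - cos(147°))
Δλ = 2.4263 × 1.8387
Δλ = 4.4612 pm

Final wavelength:
λ' = 20.4 + 4.4612 = 24.8612 pm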